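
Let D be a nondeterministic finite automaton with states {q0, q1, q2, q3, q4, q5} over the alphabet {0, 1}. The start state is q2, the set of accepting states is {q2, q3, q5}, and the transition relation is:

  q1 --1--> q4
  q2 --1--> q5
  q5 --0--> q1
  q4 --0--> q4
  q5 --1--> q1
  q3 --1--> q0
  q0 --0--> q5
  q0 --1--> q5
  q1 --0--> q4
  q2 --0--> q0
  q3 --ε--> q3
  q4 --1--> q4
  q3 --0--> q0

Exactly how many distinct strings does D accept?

The useful subgraph on states {q0, q2, q5} is acyclic, so L(D) is finite; the longest accepting path visits 3 useful states, giving maximum string length 2.
Counting accepting paths from q2 by length: 1 of length 0, 1 of length 1, 2 of length 2. Total 4.

4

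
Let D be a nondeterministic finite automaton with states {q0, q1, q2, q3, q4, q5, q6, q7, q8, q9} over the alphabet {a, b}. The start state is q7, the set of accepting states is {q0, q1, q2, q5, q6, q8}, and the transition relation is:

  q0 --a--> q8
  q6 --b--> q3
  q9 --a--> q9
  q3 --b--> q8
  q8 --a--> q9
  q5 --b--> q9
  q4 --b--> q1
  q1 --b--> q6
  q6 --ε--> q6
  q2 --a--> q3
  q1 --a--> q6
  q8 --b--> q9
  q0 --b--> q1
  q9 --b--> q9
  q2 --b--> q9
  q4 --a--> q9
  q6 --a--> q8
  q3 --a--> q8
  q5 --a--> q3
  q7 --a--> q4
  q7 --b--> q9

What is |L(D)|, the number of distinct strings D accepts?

9

The useful subgraph on states {q1, q3, q4, q6, q7, q8} is acyclic, so L(D) is finite; the longest accepting path visits 6 useful states, giving maximum string length 5.
Counting accepting paths from q7 by length: 1 of length 2, 2 of length 3, 2 of length 4, 4 of length 5. Total 9.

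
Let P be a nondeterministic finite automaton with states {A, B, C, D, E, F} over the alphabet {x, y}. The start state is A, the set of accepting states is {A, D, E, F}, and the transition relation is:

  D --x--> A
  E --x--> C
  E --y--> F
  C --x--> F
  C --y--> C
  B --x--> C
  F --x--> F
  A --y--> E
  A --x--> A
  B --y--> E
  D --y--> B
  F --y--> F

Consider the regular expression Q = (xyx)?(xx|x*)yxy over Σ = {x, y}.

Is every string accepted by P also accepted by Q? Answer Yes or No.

The empty string ε is in L(P) but not in L(Q).
So L(P) ⊄ L(Q).

No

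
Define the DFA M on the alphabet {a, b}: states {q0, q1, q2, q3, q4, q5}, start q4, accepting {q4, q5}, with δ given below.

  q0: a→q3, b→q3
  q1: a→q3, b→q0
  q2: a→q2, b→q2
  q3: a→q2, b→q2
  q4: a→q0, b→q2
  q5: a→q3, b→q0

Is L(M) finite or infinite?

The useful states (reachable from q4 and able to reach an accepting state) are {q4}.
Restricted to these states the transition graph has no cycle, so every accepting path has bounded length and L is finite.

finite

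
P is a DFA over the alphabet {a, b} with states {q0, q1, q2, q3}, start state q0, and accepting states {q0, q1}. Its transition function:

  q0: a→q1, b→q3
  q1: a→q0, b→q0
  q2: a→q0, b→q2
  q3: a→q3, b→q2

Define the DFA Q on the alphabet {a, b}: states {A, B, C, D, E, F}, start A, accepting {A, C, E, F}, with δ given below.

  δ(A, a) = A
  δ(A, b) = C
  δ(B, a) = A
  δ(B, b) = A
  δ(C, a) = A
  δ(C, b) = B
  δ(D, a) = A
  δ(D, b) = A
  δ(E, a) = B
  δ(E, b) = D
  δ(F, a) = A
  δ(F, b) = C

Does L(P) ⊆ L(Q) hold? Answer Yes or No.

Exploring the product automaton P × Q from the start pair (q0, A), following both machines on each input symbol, reaches 9 state pairs: (q0, A), (q1, A), (q3, C), (q0, C), (q3, A), (q2, B), (q3, B), (q2, C), (q2, A).
P accepts in {q0, q1} and Q accepts in {A, C, E, F}. The reachable pairs whose P-component is accepting are (q0, A), (q1, A), (q0, C); in each of them the Q-component is accepting too, so the product for L(P) \ L(Q) (P-component accepting, Q-component rejecting) has no reachable accepting pair and the difference is empty.
Hence every string in L(P) is also in L(Q).

Yes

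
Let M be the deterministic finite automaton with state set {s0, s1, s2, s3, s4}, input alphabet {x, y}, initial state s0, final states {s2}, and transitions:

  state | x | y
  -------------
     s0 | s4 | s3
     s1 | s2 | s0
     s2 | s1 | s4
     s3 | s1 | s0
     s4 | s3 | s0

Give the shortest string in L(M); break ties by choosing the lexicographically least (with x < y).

yxx

A breadth-first search from s0 reaches an accepting state first via the path s0 → s3 → s1 → s2 on input yxx.
No string of length < 3 is accepted (BFS exhausts all shorter strings without reaching an accepting state), and yxx is the lexicographically least accepting string of length 3.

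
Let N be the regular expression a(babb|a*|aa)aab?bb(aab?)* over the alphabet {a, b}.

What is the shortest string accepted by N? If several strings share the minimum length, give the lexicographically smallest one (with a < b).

aaabb

By inspection of the expression, no string of length less than 5 matches, and aaabb is the lexicographically first match of length 5.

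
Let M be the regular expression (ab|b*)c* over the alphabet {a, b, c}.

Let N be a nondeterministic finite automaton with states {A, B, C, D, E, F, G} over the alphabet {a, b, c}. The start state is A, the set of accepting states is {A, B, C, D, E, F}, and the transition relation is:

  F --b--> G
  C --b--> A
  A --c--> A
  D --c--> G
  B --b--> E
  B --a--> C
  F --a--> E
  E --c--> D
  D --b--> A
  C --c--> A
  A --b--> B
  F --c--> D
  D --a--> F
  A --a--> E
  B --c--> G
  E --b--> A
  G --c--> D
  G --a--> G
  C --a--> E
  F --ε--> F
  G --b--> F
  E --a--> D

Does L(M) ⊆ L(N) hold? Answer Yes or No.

The string bc is in L(M) but not in L(N).
So L(M) ⊄ L(N).

No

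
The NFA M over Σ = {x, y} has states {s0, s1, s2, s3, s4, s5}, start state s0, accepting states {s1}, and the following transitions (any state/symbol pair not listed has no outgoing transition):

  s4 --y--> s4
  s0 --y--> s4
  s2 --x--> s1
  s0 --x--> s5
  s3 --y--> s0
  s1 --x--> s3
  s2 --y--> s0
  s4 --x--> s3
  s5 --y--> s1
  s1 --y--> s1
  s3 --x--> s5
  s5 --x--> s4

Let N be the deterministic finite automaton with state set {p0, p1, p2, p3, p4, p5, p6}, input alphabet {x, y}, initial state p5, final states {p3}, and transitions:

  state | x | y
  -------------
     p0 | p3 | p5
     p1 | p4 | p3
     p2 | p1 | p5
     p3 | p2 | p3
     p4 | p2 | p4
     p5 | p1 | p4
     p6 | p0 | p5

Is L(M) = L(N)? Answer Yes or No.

Yes

Exploring the product automaton M × N from the start pair (s0, p5), following both machines on each input symbol, reaches 5 state pairs: (s0, p5), (s5, p1), (s4, p4), (s1, p3), (s3, p2).
M accepts in {s1} and N accepts in {p3}. In every reachable pair the two components are either both accepting — (s1, p3) — or both non-accepting, so no string is accepted by exactly one of the machines: L(M) \ L(N) and L(N) \ L(M) are both empty.
Hence every string is accepted by M iff it is accepted by N, and the two languages coincide.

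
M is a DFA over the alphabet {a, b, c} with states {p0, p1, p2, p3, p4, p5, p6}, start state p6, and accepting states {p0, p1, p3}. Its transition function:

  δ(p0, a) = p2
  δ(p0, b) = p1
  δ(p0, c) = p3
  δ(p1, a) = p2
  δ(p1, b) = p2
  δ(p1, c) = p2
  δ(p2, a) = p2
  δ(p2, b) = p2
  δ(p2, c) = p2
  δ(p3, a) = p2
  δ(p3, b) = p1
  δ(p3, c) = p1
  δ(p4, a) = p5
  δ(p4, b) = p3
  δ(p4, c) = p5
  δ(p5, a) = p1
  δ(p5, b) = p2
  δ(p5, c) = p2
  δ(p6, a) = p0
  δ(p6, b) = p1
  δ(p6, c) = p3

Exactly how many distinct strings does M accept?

9

The useful subgraph on states {p0, p1, p3, p6} is acyclic, so L(M) is finite; the longest accepting path visits 4 useful states, giving maximum string length 3.
Counting accepting paths from p6 by length: 3 of length 1, 4 of length 2, 2 of length 3. Total 9.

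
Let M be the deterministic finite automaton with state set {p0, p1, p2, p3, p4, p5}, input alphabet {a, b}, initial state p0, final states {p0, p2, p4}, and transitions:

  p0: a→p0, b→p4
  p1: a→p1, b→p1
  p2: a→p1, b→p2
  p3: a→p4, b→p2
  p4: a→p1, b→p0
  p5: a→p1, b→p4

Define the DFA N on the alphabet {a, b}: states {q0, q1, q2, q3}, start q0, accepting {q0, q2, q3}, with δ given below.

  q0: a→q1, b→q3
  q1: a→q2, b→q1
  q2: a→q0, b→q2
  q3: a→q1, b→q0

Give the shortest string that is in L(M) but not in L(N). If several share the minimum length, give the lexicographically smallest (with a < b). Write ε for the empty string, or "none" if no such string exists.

The string a is accepted by M but not by N.
No shorter string lies in the difference, and a is the lexicographically first length-1 string in L(M) \ L(N).

a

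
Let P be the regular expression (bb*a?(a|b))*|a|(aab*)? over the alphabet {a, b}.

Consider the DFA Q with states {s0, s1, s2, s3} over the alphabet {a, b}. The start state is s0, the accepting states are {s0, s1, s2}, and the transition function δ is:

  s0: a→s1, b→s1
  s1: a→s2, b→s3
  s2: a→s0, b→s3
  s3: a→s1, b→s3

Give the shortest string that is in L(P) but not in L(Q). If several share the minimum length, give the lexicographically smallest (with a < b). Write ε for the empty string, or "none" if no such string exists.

bb

The string bb is accepted by P but not by Q.
No shorter string lies in the difference, and bb is the lexicographically first length-2 string in L(P) \ L(Q).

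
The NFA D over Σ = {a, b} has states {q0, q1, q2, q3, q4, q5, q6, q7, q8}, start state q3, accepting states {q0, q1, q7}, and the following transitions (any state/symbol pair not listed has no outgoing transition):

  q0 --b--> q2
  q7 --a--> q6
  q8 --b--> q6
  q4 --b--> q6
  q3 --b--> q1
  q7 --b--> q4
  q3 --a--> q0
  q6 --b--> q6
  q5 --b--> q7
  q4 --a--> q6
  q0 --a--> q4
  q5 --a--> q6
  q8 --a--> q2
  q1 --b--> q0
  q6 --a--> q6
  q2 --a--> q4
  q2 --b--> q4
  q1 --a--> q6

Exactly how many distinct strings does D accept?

3

The useful subgraph on states {q0, q1, q3} is acyclic, so L(D) is finite; the longest accepting path visits 3 useful states, giving maximum string length 2.
Counting accepting paths from q3 by length: 2 of length 1, 1 of length 2. Total 3.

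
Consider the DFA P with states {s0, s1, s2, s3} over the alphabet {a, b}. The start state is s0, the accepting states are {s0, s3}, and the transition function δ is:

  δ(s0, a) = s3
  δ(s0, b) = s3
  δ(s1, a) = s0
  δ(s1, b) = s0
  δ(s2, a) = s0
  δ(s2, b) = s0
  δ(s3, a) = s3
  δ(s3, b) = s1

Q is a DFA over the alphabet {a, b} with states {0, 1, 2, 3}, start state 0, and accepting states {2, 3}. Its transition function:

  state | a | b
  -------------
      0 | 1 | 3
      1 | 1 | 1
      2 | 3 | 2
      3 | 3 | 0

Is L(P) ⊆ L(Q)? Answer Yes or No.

No

The empty string ε is in L(P) but not in L(Q).
So L(P) ⊄ L(Q).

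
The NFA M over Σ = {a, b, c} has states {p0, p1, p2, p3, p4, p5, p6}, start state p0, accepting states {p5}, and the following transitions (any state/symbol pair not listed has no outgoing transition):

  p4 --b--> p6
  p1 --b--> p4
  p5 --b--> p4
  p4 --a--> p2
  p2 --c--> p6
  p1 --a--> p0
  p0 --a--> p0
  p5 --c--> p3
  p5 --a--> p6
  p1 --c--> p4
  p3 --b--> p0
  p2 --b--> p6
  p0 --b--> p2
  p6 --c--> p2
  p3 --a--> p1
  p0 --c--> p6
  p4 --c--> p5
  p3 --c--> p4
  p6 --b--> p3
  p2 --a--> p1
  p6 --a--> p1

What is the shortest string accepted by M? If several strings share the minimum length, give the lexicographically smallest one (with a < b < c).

babc

A breadth-first search from p0 reaches an accepting state first via the path p0 → p2 → p1 → p4 → p5 on input babc.
No string of length < 4 is accepted (BFS exhausts all shorter strings without reaching an accepting state), and babc is the lexicographically least accepting string of length 4.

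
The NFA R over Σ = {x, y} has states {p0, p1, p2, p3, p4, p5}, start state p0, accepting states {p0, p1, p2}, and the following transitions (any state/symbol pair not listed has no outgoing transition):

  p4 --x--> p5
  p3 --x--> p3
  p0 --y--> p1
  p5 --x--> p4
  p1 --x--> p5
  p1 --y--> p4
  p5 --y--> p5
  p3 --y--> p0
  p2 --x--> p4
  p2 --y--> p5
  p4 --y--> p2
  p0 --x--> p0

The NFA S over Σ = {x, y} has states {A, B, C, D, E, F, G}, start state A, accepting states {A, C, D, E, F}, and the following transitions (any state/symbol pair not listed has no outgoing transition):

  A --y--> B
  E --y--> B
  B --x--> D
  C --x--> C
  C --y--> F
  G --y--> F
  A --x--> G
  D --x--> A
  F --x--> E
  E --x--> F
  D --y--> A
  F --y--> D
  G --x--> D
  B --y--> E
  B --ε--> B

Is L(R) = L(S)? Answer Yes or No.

No

The string x is accepted by R but rejected by S.
So L(R) ≠ L(S).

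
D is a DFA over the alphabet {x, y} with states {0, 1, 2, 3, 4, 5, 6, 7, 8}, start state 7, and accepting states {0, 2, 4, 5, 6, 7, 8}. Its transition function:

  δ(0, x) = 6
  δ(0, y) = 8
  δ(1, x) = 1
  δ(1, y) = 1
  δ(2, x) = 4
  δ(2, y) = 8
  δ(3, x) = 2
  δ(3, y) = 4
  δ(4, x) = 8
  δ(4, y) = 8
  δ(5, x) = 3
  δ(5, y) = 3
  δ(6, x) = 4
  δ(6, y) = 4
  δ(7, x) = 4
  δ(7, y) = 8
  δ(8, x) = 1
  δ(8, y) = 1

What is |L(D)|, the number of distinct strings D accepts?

The useful subgraph on states {4, 7, 8} is acyclic, so L(D) is finite; the longest accepting path visits 3 useful states, giving maximum string length 2.
Counting accepting paths from 7 by length: 1 of length 0, 2 of length 1, 2 of length 2. Total 5.

5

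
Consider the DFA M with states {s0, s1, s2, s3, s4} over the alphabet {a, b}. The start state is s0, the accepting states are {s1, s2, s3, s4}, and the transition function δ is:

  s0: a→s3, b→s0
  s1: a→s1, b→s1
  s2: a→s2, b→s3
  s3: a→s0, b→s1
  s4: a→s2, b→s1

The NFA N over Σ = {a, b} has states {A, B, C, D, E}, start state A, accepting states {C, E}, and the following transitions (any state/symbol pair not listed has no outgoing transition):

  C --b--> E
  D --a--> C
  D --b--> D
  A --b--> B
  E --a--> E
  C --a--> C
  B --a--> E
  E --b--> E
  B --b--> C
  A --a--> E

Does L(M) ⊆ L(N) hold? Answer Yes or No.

Exploring the product automaton M × N from the start pair (s0, A), following both machines on each input symbol, reaches 7 state pairs: (s0, A), (s3, E), (s0, B), (s0, E), (s1, E), (s0, C), (s3, C).
M accepts in {s1, s2, s3, s4} and N accepts in {C, E}. The reachable pairs whose M-component is accepting are (s3, E), (s1, E), (s3, C); in each of them the N-component is accepting too, so the product for L(M) \ L(N) (M-component accepting, N-component rejecting) has no reachable accepting pair and the difference is empty.
Hence every string in L(M) is also in L(N).

Yes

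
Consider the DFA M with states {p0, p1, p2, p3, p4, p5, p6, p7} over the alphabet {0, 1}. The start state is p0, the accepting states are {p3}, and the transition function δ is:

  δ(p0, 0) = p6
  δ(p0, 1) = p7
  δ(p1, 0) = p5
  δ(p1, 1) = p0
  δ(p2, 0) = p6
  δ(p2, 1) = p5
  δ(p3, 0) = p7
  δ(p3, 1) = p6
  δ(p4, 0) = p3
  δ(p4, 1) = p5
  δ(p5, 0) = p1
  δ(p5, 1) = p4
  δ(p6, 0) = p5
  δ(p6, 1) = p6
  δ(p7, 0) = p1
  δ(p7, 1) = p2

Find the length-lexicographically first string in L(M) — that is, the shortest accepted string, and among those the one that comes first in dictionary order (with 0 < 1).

0010

A breadth-first search from p0 reaches an accepting state first via the path p0 → p6 → p5 → p4 → p3 on input 0010.
No string of length < 4 is accepted (BFS exhausts all shorter strings without reaching an accepting state), and 0010 is the lexicographically least accepting string of length 4.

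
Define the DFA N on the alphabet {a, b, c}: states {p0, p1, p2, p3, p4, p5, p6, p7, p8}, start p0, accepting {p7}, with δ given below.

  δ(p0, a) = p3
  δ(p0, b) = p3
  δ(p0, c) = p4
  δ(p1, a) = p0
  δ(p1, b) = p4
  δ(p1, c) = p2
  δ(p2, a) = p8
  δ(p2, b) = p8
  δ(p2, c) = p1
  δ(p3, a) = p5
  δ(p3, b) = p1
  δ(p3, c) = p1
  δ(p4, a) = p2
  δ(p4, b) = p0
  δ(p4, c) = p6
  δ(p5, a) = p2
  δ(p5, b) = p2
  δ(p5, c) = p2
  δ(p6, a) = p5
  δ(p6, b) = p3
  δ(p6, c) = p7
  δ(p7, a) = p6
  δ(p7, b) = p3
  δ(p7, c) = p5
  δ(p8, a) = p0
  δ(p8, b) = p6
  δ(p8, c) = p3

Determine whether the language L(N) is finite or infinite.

State p0 is reachable from the start and can reach an accepting state, and it lies on the cycle p0 → p3 → p1 → p0.
Traversing that cycle any number of times yields accepted strings of unbounded length, so the language is infinite.

infinite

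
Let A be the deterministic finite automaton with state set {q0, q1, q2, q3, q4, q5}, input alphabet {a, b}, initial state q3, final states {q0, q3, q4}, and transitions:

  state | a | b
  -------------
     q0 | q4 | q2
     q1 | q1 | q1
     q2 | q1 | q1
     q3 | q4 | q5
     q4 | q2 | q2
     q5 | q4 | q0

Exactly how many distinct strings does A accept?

5

The useful subgraph on states {q0, q3, q4, q5} is acyclic, so L(A) is finite; the longest accepting path visits 4 useful states, giving maximum string length 3.
Counting accepting paths from q3 by length: 1 of length 0, 1 of length 1, 2 of length 2, 1 of length 3. Total 5.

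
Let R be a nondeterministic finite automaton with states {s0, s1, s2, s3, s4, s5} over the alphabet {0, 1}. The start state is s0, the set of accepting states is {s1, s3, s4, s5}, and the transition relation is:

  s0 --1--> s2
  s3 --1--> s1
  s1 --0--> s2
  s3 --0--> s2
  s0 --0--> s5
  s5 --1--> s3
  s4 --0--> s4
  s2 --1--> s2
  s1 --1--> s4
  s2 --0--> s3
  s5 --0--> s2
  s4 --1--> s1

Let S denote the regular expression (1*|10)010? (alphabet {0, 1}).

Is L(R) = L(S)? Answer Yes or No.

The string 0 is accepted by R but rejected by S.
So L(R) ≠ L(S).

No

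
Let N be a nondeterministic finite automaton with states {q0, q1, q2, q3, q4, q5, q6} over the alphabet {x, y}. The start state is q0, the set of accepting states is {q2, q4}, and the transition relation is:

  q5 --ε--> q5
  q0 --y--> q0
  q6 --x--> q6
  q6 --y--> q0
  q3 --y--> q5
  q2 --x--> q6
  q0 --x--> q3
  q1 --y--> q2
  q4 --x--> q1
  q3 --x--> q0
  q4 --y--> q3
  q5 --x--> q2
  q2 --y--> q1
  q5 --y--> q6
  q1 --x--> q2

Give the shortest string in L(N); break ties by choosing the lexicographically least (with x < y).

A breadth-first search from q0 reaches an accepting state first via the path q0 → q3 → q5 → q2 on input xyx.
No string of length < 3 is accepted (BFS exhausts all shorter strings without reaching an accepting state), and xyx is the lexicographically least accepting string of length 3.

xyx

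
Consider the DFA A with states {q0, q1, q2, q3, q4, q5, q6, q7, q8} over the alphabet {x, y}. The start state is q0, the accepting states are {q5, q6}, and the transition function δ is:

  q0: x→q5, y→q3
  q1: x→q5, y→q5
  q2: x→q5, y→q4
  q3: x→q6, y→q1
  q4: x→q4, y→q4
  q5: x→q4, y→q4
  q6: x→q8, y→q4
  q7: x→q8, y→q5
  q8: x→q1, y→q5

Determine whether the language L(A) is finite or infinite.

finite

The useful states (reachable from q0 and able to reach an accepting state) are {q0, q1, q3, q5, q6, q8}.
Restricted to these states the transition graph has no cycle, so every accepting path has bounded length and L is finite.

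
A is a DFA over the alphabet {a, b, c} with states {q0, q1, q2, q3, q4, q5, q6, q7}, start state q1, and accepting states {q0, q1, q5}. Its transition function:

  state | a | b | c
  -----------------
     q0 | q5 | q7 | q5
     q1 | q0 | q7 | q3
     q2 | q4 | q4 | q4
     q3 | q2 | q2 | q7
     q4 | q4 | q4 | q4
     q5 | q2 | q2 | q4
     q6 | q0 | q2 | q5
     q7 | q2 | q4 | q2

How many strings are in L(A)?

4

The useful subgraph on states {q0, q1, q5} is acyclic, so L(A) is finite; the longest accepting path visits 3 useful states, giving maximum string length 2.
Counting accepting paths from q1 by length: 1 of length 0, 1 of length 1, 2 of length 2. Total 4.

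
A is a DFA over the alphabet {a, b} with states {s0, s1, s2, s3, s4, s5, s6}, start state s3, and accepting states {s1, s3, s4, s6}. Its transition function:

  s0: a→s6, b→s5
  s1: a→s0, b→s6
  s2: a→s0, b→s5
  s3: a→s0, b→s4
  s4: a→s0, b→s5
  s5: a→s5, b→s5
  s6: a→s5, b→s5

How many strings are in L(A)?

The useful subgraph on states {s0, s3, s4, s6} is acyclic, so L(A) is finite; the longest accepting path visits 4 useful states, giving maximum string length 3.
Counting accepting paths from s3 by length: 1 of length 0, 1 of length 1, 1 of length 2, 1 of length 3. Total 4.

4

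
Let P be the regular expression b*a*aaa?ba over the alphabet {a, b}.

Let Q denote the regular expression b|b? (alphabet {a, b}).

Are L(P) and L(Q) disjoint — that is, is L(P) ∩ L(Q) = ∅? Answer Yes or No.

Yes

Converting the expression P to a DFA (subset construction, then merging equivalent states) gives the minimal DFA with states {p0, p1, p2, p3, p4, p5}, start state p0, accepting states {p5} and transitions p0: a→p1, b→p0; p1: a→p2, b→p3; p2: a→p2, b→p4; p3: a→p3, b→p3; p4: a→p5, b→p3; p5: a→p3, b→p3.
Converting the expression Q to a DFA (subset construction, then merging equivalent states) gives the minimal DFA with states {q0, q1, q2}, start state q0, accepting states {q0, q2} and transitions q0: a→q1, b→q2; q1: a→q1, b→q1; q2: a→q1, b→q1.
Exploring the product automaton P × Q from the start pair (p0, q0), following both machines on each input symbol, reaches 8 state pairs: (p0, q0), (p1, q1), (p0, q2), (p2, q1), (p3, q1), (p0, q1), (p4, q1), (p5, q1).
P accepts in {p5} and Q accepts in {q0, q2}; no reachable pair has both components accepting, so no string drives both machines to acceptance simultaneously and L(P) ∩ L(Q) = ∅.
So no string is accepted by both, and the intersection is empty.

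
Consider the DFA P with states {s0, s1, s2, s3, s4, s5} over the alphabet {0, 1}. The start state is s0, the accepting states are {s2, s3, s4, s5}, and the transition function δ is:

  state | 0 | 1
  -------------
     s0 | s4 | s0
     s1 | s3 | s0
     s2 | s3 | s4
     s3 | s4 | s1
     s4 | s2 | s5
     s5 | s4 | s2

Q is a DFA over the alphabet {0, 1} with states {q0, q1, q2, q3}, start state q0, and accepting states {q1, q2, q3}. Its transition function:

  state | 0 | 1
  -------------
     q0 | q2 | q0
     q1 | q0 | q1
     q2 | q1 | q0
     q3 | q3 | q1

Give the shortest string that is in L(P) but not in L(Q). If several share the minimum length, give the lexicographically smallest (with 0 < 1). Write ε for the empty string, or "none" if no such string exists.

01

The string 01 is accepted by P but not by Q.
No shorter string lies in the difference, and 01 is the lexicographically first length-2 string in L(P) \ L(Q).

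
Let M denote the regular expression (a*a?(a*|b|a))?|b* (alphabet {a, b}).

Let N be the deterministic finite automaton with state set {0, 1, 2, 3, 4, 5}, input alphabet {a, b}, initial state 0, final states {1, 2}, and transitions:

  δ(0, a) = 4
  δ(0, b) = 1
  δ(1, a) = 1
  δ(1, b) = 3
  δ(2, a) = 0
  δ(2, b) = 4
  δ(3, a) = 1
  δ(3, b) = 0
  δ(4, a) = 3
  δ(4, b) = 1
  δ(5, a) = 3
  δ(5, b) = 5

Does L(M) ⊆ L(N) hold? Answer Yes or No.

The empty string ε is in L(M) but not in L(N).
So L(M) ⊄ L(N).

No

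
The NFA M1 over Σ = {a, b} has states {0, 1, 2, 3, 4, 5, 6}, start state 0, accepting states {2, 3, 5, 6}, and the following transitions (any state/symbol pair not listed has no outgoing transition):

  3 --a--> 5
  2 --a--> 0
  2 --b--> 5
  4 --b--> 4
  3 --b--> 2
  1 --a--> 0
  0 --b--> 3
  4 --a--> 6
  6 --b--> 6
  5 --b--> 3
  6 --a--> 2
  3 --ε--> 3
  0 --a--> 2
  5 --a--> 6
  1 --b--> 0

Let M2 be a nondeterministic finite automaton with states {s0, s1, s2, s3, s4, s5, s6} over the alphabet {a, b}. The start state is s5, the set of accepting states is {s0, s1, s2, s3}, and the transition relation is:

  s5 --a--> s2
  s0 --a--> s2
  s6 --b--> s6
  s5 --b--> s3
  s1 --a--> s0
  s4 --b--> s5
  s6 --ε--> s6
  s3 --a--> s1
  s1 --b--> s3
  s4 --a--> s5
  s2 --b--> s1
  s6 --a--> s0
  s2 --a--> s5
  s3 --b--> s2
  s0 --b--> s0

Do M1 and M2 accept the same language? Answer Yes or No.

Yes

Exploring the product automaton M1 × M2 from the start pair (0, s5), following both machines on each input symbol, reaches 5 state pairs: (0, s5), (2, s2), (3, s3), (5, s1), (6, s0).
M1 accepts in {2, 3, 5, 6} and M2 accepts in {s0, s1, s2, s3}. In every reachable pair the two components are either both accepting — (2, s2), (3, s3), (5, s1), (6, s0) — or both non-accepting, so no string is accepted by exactly one of the machines: L(M1) \ L(M2) and L(M2) \ L(M1) are both empty.
Hence every string is accepted by M1 iff it is accepted by M2, and the two languages coincide.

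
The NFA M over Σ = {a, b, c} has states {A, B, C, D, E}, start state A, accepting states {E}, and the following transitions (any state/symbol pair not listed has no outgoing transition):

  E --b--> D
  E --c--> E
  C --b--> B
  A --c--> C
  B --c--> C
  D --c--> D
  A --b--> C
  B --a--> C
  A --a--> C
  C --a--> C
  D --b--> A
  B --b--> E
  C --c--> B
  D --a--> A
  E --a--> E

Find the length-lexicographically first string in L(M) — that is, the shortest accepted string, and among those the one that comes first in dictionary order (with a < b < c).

abb

A breadth-first search from A reaches an accepting state first via the path A → C → B → E on input abb.
No string of length < 3 is accepted (BFS exhausts all shorter strings without reaching an accepting state), and abb is the lexicographically least accepting string of length 3.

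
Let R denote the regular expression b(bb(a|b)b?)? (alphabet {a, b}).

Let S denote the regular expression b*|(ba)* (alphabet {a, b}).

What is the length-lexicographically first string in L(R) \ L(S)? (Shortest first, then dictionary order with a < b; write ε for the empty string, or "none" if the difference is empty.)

bbba

The string bbba is accepted by R but not by S.
No shorter string lies in the difference, and bbba is the lexicographically first length-4 string in L(R) \ L(S).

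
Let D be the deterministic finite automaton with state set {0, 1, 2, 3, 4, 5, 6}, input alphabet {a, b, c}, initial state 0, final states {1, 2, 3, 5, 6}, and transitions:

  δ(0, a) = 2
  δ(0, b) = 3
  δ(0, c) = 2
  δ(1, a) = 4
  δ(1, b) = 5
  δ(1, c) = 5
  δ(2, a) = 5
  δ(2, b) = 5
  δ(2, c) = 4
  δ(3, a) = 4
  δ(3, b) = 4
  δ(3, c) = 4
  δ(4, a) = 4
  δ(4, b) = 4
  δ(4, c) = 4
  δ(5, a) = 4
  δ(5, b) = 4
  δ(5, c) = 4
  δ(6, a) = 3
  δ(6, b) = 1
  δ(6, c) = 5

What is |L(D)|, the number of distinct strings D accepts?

7

The useful subgraph on states {0, 2, 3, 5} is acyclic, so L(D) is finite; the longest accepting path visits 3 useful states, giving maximum string length 2.
Counting accepting paths from 0 by length: 3 of length 1, 4 of length 2. Total 7.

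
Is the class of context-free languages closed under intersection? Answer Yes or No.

No

{aⁿbⁿcᵐ : m,n≥0} and {aᵐbⁿcⁿ : m,n≥0} are both context-free, but their intersection {aⁿbⁿcⁿ : n≥0} is not (pumping lemma).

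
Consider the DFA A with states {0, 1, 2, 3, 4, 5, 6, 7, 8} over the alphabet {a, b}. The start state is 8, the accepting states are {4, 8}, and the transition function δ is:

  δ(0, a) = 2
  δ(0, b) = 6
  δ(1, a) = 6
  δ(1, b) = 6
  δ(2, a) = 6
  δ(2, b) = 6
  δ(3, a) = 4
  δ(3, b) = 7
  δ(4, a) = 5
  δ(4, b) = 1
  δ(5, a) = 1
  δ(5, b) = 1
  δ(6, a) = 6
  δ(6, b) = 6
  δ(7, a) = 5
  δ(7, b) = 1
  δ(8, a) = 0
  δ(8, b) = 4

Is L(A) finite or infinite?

finite

The useful states (reachable from 8 and able to reach an accepting state) are {4, 8}.
Restricted to these states the transition graph has no cycle, so every accepting path has bounded length and L is finite.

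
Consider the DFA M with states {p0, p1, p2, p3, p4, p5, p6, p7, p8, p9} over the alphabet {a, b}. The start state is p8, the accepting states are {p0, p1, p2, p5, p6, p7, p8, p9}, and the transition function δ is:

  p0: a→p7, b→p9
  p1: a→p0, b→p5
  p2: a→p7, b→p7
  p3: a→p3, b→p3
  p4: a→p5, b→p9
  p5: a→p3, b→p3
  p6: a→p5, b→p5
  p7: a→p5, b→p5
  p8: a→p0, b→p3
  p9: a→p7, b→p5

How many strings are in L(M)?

The useful subgraph on states {p0, p5, p7, p8, p9} is acyclic, so L(M) is finite; the longest accepting path visits 5 useful states, giving maximum string length 4.
Counting accepting paths from p8 by length: 1 of length 0, 1 of length 1, 2 of length 2, 4 of length 3, 2 of length 4. Total 10.

10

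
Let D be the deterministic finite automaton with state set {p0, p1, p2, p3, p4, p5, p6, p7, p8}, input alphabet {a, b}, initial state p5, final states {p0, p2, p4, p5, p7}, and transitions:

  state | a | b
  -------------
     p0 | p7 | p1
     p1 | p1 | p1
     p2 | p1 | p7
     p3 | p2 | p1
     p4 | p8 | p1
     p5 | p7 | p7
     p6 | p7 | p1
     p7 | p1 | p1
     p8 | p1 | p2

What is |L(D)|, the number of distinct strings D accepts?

3

The useful subgraph on states {p5, p7} is acyclic, so L(D) is finite; the longest accepting path visits 2 useful states, giving maximum string length 1.
Counting accepting paths from p5 by length: 1 of length 0, 2 of length 1. Total 3.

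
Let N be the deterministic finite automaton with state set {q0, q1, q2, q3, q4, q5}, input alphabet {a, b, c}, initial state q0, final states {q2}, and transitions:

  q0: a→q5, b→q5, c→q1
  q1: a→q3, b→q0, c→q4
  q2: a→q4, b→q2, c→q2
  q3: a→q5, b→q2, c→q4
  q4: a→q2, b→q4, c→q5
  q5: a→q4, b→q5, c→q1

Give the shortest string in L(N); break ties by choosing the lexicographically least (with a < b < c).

aaa

A breadth-first search from q0 reaches an accepting state first via the path q0 → q5 → q4 → q2 on input aaa.
No string of length < 3 is accepted (BFS exhausts all shorter strings without reaching an accepting state), and aaa is the lexicographically least accepting string of length 3.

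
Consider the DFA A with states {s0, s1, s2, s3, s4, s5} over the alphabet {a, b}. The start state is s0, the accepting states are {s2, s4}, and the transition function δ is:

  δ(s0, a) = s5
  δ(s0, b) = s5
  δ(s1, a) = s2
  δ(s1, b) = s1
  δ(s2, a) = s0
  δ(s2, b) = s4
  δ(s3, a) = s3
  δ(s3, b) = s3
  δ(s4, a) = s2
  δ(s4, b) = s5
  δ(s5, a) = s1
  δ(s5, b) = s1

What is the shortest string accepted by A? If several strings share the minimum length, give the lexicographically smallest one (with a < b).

aaa

A breadth-first search from s0 reaches an accepting state first via the path s0 → s5 → s1 → s2 on input aaa.
No string of length < 3 is accepted (BFS exhausts all shorter strings without reaching an accepting state), and aaa is the lexicographically least accepting string of length 3.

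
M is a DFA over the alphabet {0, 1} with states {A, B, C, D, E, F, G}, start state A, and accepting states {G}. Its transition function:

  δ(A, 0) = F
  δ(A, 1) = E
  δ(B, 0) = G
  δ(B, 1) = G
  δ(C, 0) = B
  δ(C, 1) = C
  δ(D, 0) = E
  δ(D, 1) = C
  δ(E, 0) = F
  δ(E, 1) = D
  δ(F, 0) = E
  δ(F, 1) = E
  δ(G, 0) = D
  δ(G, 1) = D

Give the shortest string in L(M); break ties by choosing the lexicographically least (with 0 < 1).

11100

A breadth-first search from A reaches an accepting state first via the path A → E → D → C → B → G on input 11100.
No string of length < 5 is accepted (BFS exhausts all shorter strings without reaching an accepting state), and 11100 is the lexicographically least accepting string of length 5.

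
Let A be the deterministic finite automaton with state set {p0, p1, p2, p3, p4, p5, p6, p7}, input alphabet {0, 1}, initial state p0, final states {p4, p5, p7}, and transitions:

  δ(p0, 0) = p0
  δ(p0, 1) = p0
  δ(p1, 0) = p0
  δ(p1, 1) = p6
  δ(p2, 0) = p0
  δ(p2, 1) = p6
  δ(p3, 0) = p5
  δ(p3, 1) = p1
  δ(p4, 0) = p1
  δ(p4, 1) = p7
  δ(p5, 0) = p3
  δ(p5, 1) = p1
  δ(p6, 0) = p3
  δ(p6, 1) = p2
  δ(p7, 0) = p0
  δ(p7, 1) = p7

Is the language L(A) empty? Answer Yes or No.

The states reachable from the start state are {p0}.
None of the accepting states {p4, p5, p7} is reachable, so no string is accepted and L(A) = ∅.

Yes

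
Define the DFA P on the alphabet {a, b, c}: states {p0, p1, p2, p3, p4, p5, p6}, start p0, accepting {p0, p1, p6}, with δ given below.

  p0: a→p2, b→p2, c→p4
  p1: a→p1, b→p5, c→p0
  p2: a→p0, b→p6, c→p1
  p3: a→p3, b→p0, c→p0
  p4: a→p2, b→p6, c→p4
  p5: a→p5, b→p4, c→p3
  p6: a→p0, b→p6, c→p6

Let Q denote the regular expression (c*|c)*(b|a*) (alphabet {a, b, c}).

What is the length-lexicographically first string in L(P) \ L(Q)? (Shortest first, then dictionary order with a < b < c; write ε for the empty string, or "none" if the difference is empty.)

ab

The string ab is accepted by P but not by Q.
No shorter string lies in the difference, and ab is the lexicographically first length-2 string in L(P) \ L(Q).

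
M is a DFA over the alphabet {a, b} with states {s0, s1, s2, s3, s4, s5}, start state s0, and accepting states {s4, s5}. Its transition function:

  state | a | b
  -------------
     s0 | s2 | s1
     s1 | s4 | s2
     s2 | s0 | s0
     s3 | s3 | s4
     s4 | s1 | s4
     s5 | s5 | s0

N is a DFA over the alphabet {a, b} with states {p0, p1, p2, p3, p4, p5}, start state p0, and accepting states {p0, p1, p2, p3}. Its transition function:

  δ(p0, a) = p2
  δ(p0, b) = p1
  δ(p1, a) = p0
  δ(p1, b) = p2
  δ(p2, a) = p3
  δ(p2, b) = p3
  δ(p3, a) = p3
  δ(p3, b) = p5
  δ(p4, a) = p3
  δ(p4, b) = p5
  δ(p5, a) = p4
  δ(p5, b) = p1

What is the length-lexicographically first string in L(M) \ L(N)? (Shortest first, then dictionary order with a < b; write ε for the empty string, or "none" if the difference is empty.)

The string aaba is accepted by M but not by N.
No shorter string lies in the difference, and aaba is the lexicographically first length-4 string in L(M) \ L(N).

aaba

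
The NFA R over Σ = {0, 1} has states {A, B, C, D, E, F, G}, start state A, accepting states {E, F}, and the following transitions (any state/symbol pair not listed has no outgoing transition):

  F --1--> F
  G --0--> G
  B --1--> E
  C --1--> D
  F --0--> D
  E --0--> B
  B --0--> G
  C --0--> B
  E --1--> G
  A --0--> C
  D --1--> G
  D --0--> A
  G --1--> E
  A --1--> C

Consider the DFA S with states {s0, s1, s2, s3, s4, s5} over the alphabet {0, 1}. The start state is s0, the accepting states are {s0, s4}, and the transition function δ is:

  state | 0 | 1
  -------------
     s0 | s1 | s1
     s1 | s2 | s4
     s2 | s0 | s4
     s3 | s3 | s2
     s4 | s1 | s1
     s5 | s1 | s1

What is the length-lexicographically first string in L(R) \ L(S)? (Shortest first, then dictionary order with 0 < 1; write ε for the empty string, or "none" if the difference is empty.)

0001

The string 0001 is accepted by R but not by S.
No shorter string lies in the difference, and 0001 is the lexicographically first length-4 string in L(R) \ L(S).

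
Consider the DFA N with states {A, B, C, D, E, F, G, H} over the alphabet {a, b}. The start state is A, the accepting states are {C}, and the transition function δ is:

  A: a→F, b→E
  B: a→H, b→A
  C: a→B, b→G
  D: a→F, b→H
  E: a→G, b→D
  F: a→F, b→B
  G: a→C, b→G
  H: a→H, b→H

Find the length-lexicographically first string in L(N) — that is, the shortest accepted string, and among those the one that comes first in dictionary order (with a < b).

baa

A breadth-first search from A reaches an accepting state first via the path A → E → G → C on input baa.
No string of length < 3 is accepted (BFS exhausts all shorter strings without reaching an accepting state), and baa is the lexicographically least accepting string of length 3.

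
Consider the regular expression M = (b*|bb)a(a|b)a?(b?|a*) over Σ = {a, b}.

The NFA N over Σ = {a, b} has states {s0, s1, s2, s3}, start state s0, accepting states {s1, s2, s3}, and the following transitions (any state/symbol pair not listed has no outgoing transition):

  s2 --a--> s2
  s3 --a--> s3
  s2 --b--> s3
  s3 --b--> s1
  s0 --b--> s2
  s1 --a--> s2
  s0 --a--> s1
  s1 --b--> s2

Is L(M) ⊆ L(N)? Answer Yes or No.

Converting the expression M to a DFA (subset construction, then merging equivalent states) gives the minimal DFA with states {m0, m1, m2, m3, m4, m5, m6}, start state m0, accepting states {m2, m3, m4, m5} and transitions m0: a→m1, b→m0; m1: a→m2, b→m2; m2: a→m3, b→m4; m3: a→m5, b→m4; m4: a→m6, b→m6; m5: a→m5, b→m6; m6: a→m6, b→m6.
Exploring the product automaton M × N from the start pair (m0, s0), following both machines on each input symbol, reaches 20 state pairs: (m0, s0), (m1, s1), (m0, s2), (m2, s2), (m1, s2), (m0, s3), (m3, s2), (m4, s3), (m2, s3), (m1, s3), (m0, s1), (m5, s2), (m6, s3), (m6, s1), (m3, s3), (m4, s1), (m2, s1), (m6, s2), (m5, s3), (m4, s2).
M accepts in {m2, m3, m4, m5} and N accepts in {s1, s2, s3}. The reachable pairs whose M-component is accepting are (m2, s2), (m3, s2), (m4, s3), (m2, s3), (m5, s2), (m3, s3), (m4, s1), (m2, s1), (m5, s3), (m4, s2); in each of them the N-component is accepting too, so the product for L(M) \ L(N) (M-component accepting, N-component rejecting) has no reachable accepting pair and the difference is empty.
Hence every string in L(M) is also in L(N).

Yes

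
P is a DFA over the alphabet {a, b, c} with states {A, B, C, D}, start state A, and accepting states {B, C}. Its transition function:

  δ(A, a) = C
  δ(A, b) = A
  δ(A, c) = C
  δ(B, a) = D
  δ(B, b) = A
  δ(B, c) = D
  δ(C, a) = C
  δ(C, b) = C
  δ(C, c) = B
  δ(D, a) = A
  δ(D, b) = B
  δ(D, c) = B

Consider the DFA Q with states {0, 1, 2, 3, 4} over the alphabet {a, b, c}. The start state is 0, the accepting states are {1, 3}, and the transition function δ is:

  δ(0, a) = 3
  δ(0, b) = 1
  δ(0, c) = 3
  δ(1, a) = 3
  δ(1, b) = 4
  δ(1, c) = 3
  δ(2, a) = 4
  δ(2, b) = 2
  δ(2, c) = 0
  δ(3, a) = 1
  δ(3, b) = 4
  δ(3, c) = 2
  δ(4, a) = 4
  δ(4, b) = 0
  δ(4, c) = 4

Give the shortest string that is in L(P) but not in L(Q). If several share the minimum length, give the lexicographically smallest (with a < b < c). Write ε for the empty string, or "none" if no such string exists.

The string ab is accepted by P but not by Q.
No shorter string lies in the difference, and ab is the lexicographically first length-2 string in L(P) \ L(Q).

ab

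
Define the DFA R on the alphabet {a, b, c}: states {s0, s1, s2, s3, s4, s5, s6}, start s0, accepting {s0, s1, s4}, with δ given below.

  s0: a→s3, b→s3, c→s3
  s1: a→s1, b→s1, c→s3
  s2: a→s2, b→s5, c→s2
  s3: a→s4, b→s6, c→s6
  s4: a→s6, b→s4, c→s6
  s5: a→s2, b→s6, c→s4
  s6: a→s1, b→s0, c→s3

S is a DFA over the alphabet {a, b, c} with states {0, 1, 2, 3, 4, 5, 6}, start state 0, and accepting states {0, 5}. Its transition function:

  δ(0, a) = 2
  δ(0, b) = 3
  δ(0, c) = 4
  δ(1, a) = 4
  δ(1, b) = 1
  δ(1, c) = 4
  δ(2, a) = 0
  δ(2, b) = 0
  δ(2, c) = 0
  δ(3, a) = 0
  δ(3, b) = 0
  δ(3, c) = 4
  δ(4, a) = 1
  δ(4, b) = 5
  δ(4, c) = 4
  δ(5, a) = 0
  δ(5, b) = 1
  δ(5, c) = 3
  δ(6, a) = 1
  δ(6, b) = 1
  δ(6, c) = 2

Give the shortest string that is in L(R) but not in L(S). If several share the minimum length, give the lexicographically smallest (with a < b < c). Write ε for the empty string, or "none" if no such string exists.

ca

The string ca is accepted by R but not by S.
No shorter string lies in the difference, and ca is the lexicographically first length-2 string in L(R) \ L(S).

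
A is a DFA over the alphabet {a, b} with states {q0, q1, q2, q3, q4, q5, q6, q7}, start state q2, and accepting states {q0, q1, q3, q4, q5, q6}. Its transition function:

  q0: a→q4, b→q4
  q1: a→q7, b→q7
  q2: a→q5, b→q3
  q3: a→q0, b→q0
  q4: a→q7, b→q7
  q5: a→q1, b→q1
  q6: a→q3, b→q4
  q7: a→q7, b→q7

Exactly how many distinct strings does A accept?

The useful subgraph on states {q0, q1, q2, q3, q4, q5} is acyclic, so L(A) is finite; the longest accepting path visits 4 useful states, giving maximum string length 3.
Counting accepting paths from q2 by length: 2 of length 1, 4 of length 2, 4 of length 3. Total 10.

10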